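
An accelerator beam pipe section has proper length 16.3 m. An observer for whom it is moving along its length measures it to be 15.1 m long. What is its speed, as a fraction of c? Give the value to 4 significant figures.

β ≈ 0.3766

γ = L₀/L = 16.3/15.1 = 1.07947
β = √(1 − 1/γ²) = 0.3766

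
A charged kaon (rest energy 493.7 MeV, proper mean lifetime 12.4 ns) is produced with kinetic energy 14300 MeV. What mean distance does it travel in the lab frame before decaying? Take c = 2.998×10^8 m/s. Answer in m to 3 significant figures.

d ≈ 111 m

γ = 1 + K/(m₀c²) = 1 + 14300/493.7 = 29.965
β = √(1 − 1/γ²) = 0.99944
Dilated lifetime: γτ₀ = 29.965 × 12.4 ns = 371.57 ns
d = βc·γτ₀ = 0.99944 × (2.998×10^8 m/s) × 3.7157×10^-7 s = 111 m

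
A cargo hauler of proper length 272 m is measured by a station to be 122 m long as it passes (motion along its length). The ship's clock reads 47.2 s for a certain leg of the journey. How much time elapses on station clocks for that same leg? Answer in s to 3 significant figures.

Δt ≈ 105 s

Length contraction ⇒ γ = L₀/L = 272/122 = 2.2295
Time dilation: Δt = γτ₀ = 2.2295 × 47.2 s = 105 s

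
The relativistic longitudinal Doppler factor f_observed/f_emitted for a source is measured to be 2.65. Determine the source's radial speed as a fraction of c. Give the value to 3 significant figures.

β ≈ 0.751

f_obs/f_src = √((1+β)/(1−β)) = 2.65  ⇒  (1+β)/(1−β) = 7.0225
β = |1 − D²|/(1 + D²) = |1 − 7.0225|/(1 + 7.0225) = 0.751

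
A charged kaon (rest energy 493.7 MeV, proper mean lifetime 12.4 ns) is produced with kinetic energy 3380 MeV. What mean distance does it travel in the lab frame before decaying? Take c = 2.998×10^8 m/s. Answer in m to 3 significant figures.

d ≈ 28.9 m

γ = 1 + K/(m₀c²) = 1 + 3380/493.7 = 7.8463
β = √(1 − 1/γ²) = 0.99185
Dilated lifetime: γτ₀ = 7.8463 × 12.4 ns = 97.294 ns
d = βc·γτ₀ = 0.99185 × (2.998×10^8 m/s) × 9.7294×10^-8 s = 28.9 m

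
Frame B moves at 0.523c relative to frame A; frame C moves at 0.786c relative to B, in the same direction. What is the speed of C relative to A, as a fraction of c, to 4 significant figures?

Compose boost 2: (0.786 + 0.523)/(1 + 0.786×0.523) = 1.309/1.41108 = 0.9277

u ≈ 0.9277c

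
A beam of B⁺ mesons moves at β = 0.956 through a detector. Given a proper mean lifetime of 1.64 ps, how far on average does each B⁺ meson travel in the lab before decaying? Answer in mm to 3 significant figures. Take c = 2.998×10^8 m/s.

d ≈ 1.60 mm

γ = 1/√(1 − 0.956²) = 3.4087
Dilated lifetime: Δt = γτ₀ = 3.4087 × 1.64 ps = 5.5903 ps
d = vΔt = 0.956c × 5.5903 ps = 2.8661×10^8 m/s × 5.5903×10^-12 s = 1.60 mm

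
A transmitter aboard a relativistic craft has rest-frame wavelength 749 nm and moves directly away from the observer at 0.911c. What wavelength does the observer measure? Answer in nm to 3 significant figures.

Relativistic Doppler: λ_obs = λ_src √((1+β)/(1−β))
= 749 × √(1.9110/0.089000) = 749 × 4.6338 = 3470 nm

λ_obs ≈ 3470 nm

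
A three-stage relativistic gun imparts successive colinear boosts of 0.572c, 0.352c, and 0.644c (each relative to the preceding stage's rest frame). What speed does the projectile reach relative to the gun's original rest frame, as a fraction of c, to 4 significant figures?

u ≈ 0.9450c

Compose boost 2: (0.352 + 0.572)/(1 + 0.352×0.572) = 0.9240/1.20134 = 0.769139
Compose boost 3: (0.644 + 0.769139)/(1 + 0.644×0.769139) = 1.41314/1.49533 = 0.9450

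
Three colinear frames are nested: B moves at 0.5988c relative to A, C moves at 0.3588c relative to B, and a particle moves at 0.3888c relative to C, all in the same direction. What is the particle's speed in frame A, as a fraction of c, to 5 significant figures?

Compose boost 2: (0.3588 + 0.5988)/(1 + 0.3588×0.5988) = 0.95760/1.214849 = 0.7882458
Compose boost 3: (0.3888 + 0.7882458)/(1 + 0.3888×0.7882458) = 1.177046/1.306470 = 0.90094

u ≈ 0.90094c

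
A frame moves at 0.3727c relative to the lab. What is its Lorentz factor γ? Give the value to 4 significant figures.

γ ≈ 1.078

γ = 1/√(1 − β²) = 1/√(1 − 0.3727²) = 1/√(0.861095) = 1.078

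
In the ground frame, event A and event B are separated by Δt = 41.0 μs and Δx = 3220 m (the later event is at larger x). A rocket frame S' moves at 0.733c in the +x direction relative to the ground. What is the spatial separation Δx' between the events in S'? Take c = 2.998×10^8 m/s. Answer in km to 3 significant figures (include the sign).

γ = 1/√(1 − 0.733²) = 1.4701
Δx' = γ(Δx − vΔt) = 1.4701 × (3220 m − 0.733×(2.998×10^8 m/s)×41.0×10^-6 s)
= 1.4701 × (-5789.9 m) = -8.51 km

Δx' ≈ -8.51 km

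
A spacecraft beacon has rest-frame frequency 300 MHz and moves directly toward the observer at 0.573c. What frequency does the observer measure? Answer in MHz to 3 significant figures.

Relativistic Doppler: f_obs = f_src √((1+β)/(1−β))
= 300 × √(1.5730/0.42700) = 300 × 1.9193 = 576 MHz

f_obs ≈ 576 MHz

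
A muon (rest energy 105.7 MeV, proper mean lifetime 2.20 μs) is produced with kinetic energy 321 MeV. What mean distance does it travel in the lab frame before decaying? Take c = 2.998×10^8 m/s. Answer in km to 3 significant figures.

d ≈ 2.58 km

γ = 1 + K/(m₀c²) = 1 + 321/105.7 = 4.0369
β = √(1 − 1/γ²) = 0.96883
Dilated lifetime: γτ₀ = 4.0369 × 2.20 μs = 8.8812 μs
d = βc·γτ₀ = 0.96883 × (2.998×10^8 m/s) × 8.8812×10^-6 s = 2.58 km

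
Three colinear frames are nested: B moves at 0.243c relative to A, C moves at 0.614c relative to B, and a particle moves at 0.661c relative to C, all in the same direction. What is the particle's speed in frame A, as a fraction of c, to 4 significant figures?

u ≈ 0.9423c

Compose boost 2: (0.614 + 0.243)/(1 + 0.614×0.243) = 0.8570/1.14920 = 0.745735
Compose boost 3: (0.661 + 0.745735)/(1 + 0.661×0.745735) = 1.40673/1.49293 = 0.9423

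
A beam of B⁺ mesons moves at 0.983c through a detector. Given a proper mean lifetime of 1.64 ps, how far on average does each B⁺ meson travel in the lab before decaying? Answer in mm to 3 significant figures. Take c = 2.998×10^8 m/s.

γ = 1/√(1 − 0.983²) = 5.4465
Dilated lifetime: Δt = γτ₀ = 5.4465 × 1.64 ps = 8.9322 ps
d = vΔt = 0.983c × 8.9322 ps = 2.9470×10^8 m/s × 8.9322×10^-12 s = 2.63 mm

d ≈ 2.63 mm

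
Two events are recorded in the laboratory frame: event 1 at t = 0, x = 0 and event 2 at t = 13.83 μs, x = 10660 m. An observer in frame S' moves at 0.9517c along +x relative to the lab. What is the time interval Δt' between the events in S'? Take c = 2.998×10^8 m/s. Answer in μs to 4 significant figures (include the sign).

γ = 1/√(1 − 0.9517²) = 3.25702
Δt' = γ(Δt − vΔx/c²) = 3.25702 × (13.83 μs − 0.9517×10660 m / (2.998×10^8 m/s))
= 3.25702 × (-20.0096 μs) = -65.17 μs

Δt' ≈ -65.17 μs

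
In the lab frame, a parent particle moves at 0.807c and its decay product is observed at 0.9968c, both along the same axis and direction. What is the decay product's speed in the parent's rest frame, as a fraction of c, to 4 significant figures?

u' ≈ 0.9704c

Inverse velocity addition: u' = (u − v)/(1 − uv/c²)
= (0.9968 − 0.807)/(1 − 0.9968×0.807) = 0.1898/0.195582 = 0.9704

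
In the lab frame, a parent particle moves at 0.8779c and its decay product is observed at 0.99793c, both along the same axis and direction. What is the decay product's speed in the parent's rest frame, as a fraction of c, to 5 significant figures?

u' ≈ 0.96863c

Inverse velocity addition: u' = (u − v)/(1 − uv/c²)
= (0.99793 − 0.8779)/(1 − 0.99793×0.8779) = 0.12003/0.1239173 = 0.96863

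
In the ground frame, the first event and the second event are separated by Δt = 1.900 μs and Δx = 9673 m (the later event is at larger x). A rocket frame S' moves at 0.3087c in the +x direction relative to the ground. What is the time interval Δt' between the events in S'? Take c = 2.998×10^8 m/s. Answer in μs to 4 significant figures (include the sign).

Δt' ≈ -8.474 μs

γ = 1/√(1 − 0.3087²) = 1.05135
Δt' = γ(Δt − vΔx/c²) = 1.05135 × (1.900 μs − 0.3087×9673 m / (2.998×10^8 m/s))
= 1.05135 × (-8.06016 μs) = -8.474 μs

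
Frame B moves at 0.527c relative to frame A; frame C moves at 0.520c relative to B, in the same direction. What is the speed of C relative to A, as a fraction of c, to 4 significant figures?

u ≈ 0.8218c

Compose boost 2: (0.520 + 0.527)/(1 + 0.520×0.527) = 1.047/1.27404 = 0.8218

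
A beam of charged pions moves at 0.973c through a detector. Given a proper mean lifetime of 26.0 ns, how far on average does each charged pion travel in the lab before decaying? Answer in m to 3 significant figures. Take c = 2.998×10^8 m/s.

γ = 1/√(1 − 0.973²) = 4.3327
Dilated lifetime: Δt = γτ₀ = 4.3327 × 26.0 ns = 112.65 ns
d = vΔt = 0.973c × 112.65 ns = 2.9171×10^8 m/s × 1.1265×10^-7 s = 32.9 m

d ≈ 32.9 m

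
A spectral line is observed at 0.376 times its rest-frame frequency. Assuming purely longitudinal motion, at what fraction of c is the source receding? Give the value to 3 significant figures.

β ≈ 0.752

f_obs/f_src = √((1−β)/(1+β)) = 0.376  ⇒  (1−β)/(1+β) = 0.14138
β = |1 − D²|/(1 + D²) = |1 − 0.14138|/(1 + 0.14138) = 0.752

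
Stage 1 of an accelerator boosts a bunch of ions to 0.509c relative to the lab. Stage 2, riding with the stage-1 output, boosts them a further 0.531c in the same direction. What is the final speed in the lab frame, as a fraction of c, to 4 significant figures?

u ≈ 0.8187c

Compose boost 2: (0.531 + 0.509)/(1 + 0.531×0.509) = 1.040/1.27028 = 0.8187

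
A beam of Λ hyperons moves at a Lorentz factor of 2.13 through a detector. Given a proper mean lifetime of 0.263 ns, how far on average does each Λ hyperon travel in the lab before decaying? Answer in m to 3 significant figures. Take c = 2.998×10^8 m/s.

d ≈ 0.148 m

β = √(1 − 1/γ²) = √(1 − 1/2.13²) = 0.88294
Dilated lifetime: Δt = γτ₀ = 2.13 × 0.263 ns = 0.56019 ns
d = vΔt = 0.88294c × 0.56019 ns = 2.6471×10^8 m/s × 5.6019×10^-10 s = 0.148 m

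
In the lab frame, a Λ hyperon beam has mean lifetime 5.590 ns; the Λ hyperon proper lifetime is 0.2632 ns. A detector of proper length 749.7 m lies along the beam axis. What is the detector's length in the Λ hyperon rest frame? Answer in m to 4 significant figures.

Time dilation ⇒ γ = Δt/τ₀ = 5.590/0.2632 = 21.2386
Length contraction: L = L₀/γ = 749.7/21.2386 = 35.30 m

L ≈ 35.30 m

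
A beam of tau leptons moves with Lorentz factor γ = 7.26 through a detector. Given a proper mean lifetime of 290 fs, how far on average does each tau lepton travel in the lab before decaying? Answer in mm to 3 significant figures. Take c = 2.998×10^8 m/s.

d ≈ 0.625 mm

β = √(1 − 1/γ²) = √(1 − 1/7.26²) = 0.99047
Dilated lifetime: Δt = γτ₀ = 7.26 × 290 fs = 2105.4 fs
d = vΔt = 0.99047c × 2105.4 fs = 2.9694×10^8 m/s × 2.1054×10^-12 s = 0.625 mm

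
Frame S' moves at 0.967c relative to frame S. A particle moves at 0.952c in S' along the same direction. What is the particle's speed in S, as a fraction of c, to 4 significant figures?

Relativistic velocity addition: u = (u' + v)/(1 + u'v/c²)
= (0.952 + 0.967)/(1 + 0.952×0.967) = 1.919/1.92058 = 0.9992

u ≈ 0.9992c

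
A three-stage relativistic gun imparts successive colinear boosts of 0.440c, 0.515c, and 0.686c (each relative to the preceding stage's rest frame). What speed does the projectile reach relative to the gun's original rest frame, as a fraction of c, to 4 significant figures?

u ≈ 0.9547c

Compose boost 2: (0.515 + 0.440)/(1 + 0.515×0.440) = 0.9550/1.22660 = 0.778575
Compose boost 3: (0.686 + 0.778575)/(1 + 0.686×0.778575) = 1.46457/1.53410 = 0.9547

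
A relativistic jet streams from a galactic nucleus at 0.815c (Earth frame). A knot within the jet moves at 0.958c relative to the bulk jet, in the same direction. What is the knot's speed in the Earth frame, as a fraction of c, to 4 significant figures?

u ≈ 0.9956c

Relativistic velocity addition: u = (u' + v)/(1 + u'v/c²)
= (0.958 + 0.815)/(1 + 0.958×0.815) = 1.773/1.78077 = 0.9956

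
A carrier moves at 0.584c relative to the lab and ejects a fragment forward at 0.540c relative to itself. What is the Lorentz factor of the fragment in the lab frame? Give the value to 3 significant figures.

γ ≈ 1.93

u_lab = (0.540 + 0.584)/(1 + 0.540×0.584) = 1.124/1.31536 = 0.854519
γ = 1/√(1 − 0.854519²) = 1.93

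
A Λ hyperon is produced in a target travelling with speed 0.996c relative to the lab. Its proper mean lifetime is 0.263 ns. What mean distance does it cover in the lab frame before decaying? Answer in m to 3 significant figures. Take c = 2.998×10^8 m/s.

γ = 1/√(1 − 0.996²) = 11.192
Dilated lifetime: Δt = γτ₀ = 11.192 × 0.263 ns = 2.9434 ns
d = vΔt = 0.996c × 2.9434 ns = 2.9860×10^8 m/s × 2.9434×10^-9 s = 0.879 m

d ≈ 0.879 m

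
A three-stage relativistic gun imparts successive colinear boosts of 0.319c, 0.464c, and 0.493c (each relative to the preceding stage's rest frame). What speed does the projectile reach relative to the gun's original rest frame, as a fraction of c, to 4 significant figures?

Compose boost 2: (0.464 + 0.319)/(1 + 0.464×0.319) = 0.7830/1.14802 = 0.682046
Compose boost 3: (0.493 + 0.682046)/(1 + 0.493×0.682046) = 1.17505/1.33625 = 0.8794

u ≈ 0.8794c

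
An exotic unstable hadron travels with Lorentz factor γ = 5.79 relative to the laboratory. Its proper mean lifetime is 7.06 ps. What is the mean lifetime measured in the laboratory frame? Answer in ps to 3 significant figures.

Δt ≈ 40.9 ps

γ = 5.79 (given)
Time dilation: Δt = γτ₀ = 5.79 × 7.06 ps = 40.9 ps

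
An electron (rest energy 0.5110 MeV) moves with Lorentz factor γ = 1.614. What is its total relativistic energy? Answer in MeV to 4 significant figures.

γ = 1.614 (given)
E = γm₀c² = 1.614 × 0.5110 MeV = 0.8248 MeV

E ≈ 0.8248 MeV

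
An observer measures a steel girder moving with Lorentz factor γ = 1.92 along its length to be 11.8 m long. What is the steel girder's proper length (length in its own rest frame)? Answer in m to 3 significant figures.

L₀ ≈ 22.7 m

γ = 1.92 (given)
L₀ = γL = 1.92 × 11.8 = 22.7 m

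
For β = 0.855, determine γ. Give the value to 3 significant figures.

γ = 1/√(1 − β²) = 1/√(1 − 0.855²) = 1/√(0.26898) = 1.93

γ ≈ 1.93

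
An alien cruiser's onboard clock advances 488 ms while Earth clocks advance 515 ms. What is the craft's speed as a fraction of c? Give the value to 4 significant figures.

γ = Δt/τ₀ = 515/488 = 1.05533
β = √(1 − 1/γ²) = √(1 − 1/1.05533²) = 0.3195

β ≈ 0.3195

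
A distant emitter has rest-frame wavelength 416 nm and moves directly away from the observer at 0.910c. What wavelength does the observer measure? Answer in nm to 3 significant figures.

λ_obs ≈ 1920 nm

Relativistic Doppler: λ_obs = λ_src √((1+β)/(1−β))
= 416 × √(1.9100/0.090000) = 416 × 4.6068 = 1920 nm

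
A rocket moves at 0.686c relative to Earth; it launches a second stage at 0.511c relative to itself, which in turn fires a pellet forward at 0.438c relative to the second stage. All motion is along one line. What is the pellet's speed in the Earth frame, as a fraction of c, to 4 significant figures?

u ≈ 0.9540c

Compose boost 2: (0.511 + 0.686)/(1 + 0.511×0.686) = 1.197/1.35055 = 0.886308
Compose boost 3: (0.438 + 0.886308)/(1 + 0.438×0.886308) = 1.32431/1.38820 = 0.9540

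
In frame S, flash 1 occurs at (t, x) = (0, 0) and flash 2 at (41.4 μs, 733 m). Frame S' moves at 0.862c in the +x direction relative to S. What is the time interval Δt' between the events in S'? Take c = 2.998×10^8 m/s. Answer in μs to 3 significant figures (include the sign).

Δt' ≈ 77.5 μs

γ = 1/√(1 − 0.862²) = 1.9727
Δt' = γ(Δt − vΔx/c²) = 1.9727 × (41.4 μs − 0.862×733 m / (2.998×10^8 m/s))
= 1.9727 × (39.292 μs) = 77.5 μs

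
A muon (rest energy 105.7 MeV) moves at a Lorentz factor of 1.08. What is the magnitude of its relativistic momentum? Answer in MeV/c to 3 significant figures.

β = √(1 − 1/γ²) = √(1 − 1/1.08²) = 0.37771
p = γβm₀c = 1.08 × 0.37771 × 105.7 MeV/c = 43.1 MeV/c

p ≈ 43.1 MeV/c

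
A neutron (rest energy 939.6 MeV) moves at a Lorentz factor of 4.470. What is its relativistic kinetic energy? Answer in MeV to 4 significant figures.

γ = 4.470 (given)
K = (γ − 1)m₀c² = (4.470 − 1) × 939.6 MeV = 3.47000 × 939.6 MeV = 3260 MeV

K ≈ 3260 MeV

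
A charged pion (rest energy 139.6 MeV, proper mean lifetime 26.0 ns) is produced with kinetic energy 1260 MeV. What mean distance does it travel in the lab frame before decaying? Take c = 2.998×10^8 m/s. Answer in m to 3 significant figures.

γ = 1 + K/(m₀c²) = 1 + 1260/139.6 = 10.026
β = √(1 − 1/γ²) = 0.99501
Dilated lifetime: γτ₀ = 10.026 × 26.0 ns = 260.67 ns
d = βc·γτ₀ = 0.99501 × (2.998×10^8 m/s) × 2.6067×10^-7 s = 77.8 m

d ≈ 77.8 m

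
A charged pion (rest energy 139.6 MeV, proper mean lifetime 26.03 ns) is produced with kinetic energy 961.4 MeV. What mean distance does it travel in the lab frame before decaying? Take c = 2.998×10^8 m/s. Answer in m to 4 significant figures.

γ = 1 + K/(m₀c²) = 1 + 961.4/139.6 = 7.88682
β = √(1 − 1/γ²) = 0.991929
Dilated lifetime: γτ₀ = 7.88682 × 26.03 ns = 205.294 ns
d = βc·γτ₀ = 0.991929 × (2.998×10^8 m/s) × 2.05294×10^-7 s = 61.05 m

d ≈ 61.05 m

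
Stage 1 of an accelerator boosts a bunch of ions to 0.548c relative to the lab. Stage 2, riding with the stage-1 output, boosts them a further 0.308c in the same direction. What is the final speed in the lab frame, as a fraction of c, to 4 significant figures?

u ≈ 0.7324c

Compose boost 2: (0.308 + 0.548)/(1 + 0.308×0.548) = 0.8560/1.16878 = 0.7324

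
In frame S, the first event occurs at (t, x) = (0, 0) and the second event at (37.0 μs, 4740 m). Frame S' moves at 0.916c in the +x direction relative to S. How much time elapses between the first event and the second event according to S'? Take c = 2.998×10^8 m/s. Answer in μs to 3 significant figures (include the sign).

γ = 1/√(1 − 0.916²) = 2.4927
Δt' = γ(Δt − vΔx/c²) = 2.4927 × (37.0 μs − 0.916×4740 m / (2.998×10^8 m/s))
= 2.4927 × (22.518 μs) = 56.1 μs

Δt' ≈ 56.1 μs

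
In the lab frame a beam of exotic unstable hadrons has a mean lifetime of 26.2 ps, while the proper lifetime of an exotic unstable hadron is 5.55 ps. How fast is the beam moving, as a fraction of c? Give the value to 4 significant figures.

γ = Δt/τ₀ = 26.2/5.55 = 4.72072
β = √(1 − 1/γ²) = √(1 − 1/4.72072²) = 0.9773

β ≈ 0.9773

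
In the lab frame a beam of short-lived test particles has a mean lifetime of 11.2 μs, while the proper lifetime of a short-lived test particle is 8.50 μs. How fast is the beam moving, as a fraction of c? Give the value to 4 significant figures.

γ = Δt/τ₀ = 11.2/8.50 = 1.31765
β = √(1 − 1/γ²) = √(1 − 1/1.31765²) = 0.6512

β ≈ 0.6512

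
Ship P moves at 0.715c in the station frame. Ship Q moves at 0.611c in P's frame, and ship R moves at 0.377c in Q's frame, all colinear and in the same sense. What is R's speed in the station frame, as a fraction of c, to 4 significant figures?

u ≈ 0.9643c

Compose boost 2: (0.611 + 0.715)/(1 + 0.611×0.715) = 1.326/1.43687 = 0.922842
Compose boost 3: (0.377 + 0.922842)/(1 + 0.377×0.922842) = 1.29984/1.34791 = 0.9643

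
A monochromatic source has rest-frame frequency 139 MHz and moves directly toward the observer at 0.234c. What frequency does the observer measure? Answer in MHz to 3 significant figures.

f_obs ≈ 176 MHz

Relativistic Doppler: f_obs = f_src √((1+β)/(1−β))
= 139 × √(1.2340/0.76600) = 139 × 1.2692 = 176 MHz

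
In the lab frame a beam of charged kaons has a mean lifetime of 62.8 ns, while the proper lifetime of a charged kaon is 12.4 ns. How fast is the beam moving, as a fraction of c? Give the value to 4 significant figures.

γ = Δt/τ₀ = 62.8/12.4 = 5.06452
β = √(1 − 1/γ²) = √(1 − 1/5.06452²) = 0.9803

β ≈ 0.9803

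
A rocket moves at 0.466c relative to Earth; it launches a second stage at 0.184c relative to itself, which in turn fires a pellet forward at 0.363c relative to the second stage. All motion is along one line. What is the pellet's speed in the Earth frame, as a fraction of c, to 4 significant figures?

Compose boost 2: (0.184 + 0.466)/(1 + 0.184×0.466) = 0.6500/1.08574 = 0.598668
Compose boost 3: (0.363 + 0.598668)/(1 + 0.363×0.598668) = 0.961668/1.21732 = 0.7900

u ≈ 0.7900c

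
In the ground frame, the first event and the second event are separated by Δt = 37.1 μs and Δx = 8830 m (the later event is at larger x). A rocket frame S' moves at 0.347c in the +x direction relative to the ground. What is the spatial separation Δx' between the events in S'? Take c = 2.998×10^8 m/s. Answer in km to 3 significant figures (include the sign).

Δx' ≈ 5.30 km

γ = 1/√(1 − 0.347²) = 1.0663
Δx' = γ(Δx − vΔt) = 1.0663 × (8830 m − 0.347×(2.998×10^8 m/s)×37.1×10^-6 s)
= 1.0663 × (4970.5 m) = 5.30 km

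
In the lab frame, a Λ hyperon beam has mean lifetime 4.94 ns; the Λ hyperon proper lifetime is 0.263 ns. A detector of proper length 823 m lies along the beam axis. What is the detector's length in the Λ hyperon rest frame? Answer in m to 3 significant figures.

Time dilation ⇒ γ = Δt/τ₀ = 4.94/0.263 = 18.783
Length contraction: L = L₀/γ = 823/18.783 = 43.8 m

L ≈ 43.8 m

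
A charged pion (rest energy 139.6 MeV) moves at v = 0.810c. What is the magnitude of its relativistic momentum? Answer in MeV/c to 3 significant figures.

p ≈ 193 MeV/c

γ = 1/√(1 − 0.810²) = 1.7052
p = γβm₀c = 1.7052 × 0.810 × 139.6 MeV/c = 193 MeV/c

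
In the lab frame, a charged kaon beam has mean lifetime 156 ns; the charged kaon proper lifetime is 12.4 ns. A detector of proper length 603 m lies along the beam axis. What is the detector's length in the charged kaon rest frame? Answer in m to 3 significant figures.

Time dilation ⇒ γ = Δt/τ₀ = 156/12.4 = 12.581
Length contraction: L = L₀/γ = 603/12.581 = 47.9 m

L ≈ 47.9 m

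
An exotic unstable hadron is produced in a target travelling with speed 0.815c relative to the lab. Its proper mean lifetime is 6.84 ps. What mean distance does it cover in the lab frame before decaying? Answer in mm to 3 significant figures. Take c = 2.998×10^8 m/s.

γ = 1/√(1 − 0.815²) = 1.7257
Dilated lifetime: Δt = γτ₀ = 1.7257 × 6.84 ps = 11.804 ps
d = vΔt = 0.815c × 11.804 ps = 2.4434×10^8 m/s × 1.1804×10^-11 s = 2.88 mm

d ≈ 2.88 mm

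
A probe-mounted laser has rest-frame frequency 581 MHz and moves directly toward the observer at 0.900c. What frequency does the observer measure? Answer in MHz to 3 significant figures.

f_obs ≈ 2530 MHz

Relativistic Doppler: f_obs = f_src √((1+β)/(1−β))
= 581 × √(1.9000/0.10000) = 581 × 4.3589 = 2530 MHz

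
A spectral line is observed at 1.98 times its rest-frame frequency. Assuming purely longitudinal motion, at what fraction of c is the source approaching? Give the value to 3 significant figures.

f_obs/f_src = √((1+β)/(1−β)) = 1.98  ⇒  (1+β)/(1−β) = 3.9204
β = |1 − D²|/(1 + D²) = |1 − 3.9204|/(1 + 3.9204) = 0.594

β ≈ 0.594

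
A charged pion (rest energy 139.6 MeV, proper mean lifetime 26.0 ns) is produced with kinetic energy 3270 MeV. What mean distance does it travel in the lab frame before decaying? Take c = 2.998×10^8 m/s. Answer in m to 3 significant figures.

γ = 1 + K/(m₀c²) = 1 + 3270/139.6 = 24.424
β = √(1 − 1/γ²) = 0.99916
Dilated lifetime: γτ₀ = 24.424 × 26.0 ns = 635.03 ns
d = βc·γτ₀ = 0.99916 × (2.998×10^8 m/s) × 6.3503×10^-7 s = 190 m

d ≈ 190 m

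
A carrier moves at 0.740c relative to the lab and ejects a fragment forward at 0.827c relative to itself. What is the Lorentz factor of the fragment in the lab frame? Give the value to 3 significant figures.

u_lab = (0.827 + 0.740)/(1 + 0.827×0.740) = 1.567/1.61198 = 0.972096
γ = 1/√(1 − 0.972096²) = 4.26

γ ≈ 4.26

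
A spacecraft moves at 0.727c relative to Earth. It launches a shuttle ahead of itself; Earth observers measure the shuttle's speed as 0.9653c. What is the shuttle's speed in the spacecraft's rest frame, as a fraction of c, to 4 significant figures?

Inverse velocity addition: u' = (u − v)/(1 − uv/c²)
= (0.9653 − 0.727)/(1 − 0.9653×0.727) = 0.2383/0.298227 = 0.7991

u' ≈ 0.7991c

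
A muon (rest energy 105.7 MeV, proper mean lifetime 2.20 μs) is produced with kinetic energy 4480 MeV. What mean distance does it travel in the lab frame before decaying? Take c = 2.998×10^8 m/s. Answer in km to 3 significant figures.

d ≈ 28.6 km

γ = 1 + K/(m₀c²) = 1 + 4480/105.7 = 43.384
β = √(1 − 1/γ²) = 0.99973
Dilated lifetime: γτ₀ = 43.384 × 2.20 μs = 95.445 μs
d = βc·γτ₀ = 0.99973 × (2.998×10^8 m/s) × 9.5445×10^-5 s = 28.6 km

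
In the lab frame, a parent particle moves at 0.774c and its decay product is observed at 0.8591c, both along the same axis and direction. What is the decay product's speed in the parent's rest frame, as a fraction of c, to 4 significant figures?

Inverse velocity addition: u' = (u − v)/(1 − uv/c²)
= (0.8591 − 0.774)/(1 − 0.8591×0.774) = 0.08510/0.335057 = 0.2540

u' ≈ 0.2540c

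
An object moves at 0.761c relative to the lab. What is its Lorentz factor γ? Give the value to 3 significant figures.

γ = 1/√(1 − β²) = 1/√(1 − 0.761²) = 1/√(0.42088) = 1.54

γ ≈ 1.54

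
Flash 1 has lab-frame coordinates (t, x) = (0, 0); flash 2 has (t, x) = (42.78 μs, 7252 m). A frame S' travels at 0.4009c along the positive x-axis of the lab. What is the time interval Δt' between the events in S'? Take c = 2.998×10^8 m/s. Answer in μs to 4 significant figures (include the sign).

Δt' ≈ 36.11 μs

γ = 1/√(1 − 0.4009²) = 1.09156
Δt' = γ(Δt − vΔx/c²) = 1.09156 × (42.78 μs − 0.4009×7252 m / (2.998×10^8 m/s))
= 1.09156 × (33.0824 μs) = 36.11 μs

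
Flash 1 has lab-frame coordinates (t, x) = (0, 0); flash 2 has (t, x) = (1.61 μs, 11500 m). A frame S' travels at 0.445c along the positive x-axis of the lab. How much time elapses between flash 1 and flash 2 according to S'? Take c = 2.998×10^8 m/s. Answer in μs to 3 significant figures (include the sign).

Δt' ≈ -17.3 μs

γ = 1/√(1 − 0.445²) = 1.1167
Δt' = γ(Δt − vΔx/c²) = 1.1167 × (1.61 μs − 0.445×11500 m / (2.998×10^8 m/s))
= 1.1167 × (-15.460 μs) = -17.3 μs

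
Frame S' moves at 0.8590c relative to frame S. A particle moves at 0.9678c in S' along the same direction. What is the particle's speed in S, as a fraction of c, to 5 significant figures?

Relativistic velocity addition: u = (u' + v)/(1 + u'v/c²)
= (0.9678 + 0.8590)/(1 + 0.9678×0.8590) = 1.8268/1.831340 = 0.99752

u ≈ 0.99752c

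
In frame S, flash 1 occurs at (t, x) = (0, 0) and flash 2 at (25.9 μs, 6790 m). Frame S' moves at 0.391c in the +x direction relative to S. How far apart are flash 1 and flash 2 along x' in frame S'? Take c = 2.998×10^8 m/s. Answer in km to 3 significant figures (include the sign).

Δx' ≈ 4.08 km

γ = 1/√(1 − 0.391²) = 1.0865
Δx' = γ(Δx − vΔt) = 1.0865 × (6790 m − 0.391×(2.998×10^8 m/s)×25.9×10^-6 s)
= 1.0865 × (3754.0 m) = 4.08 km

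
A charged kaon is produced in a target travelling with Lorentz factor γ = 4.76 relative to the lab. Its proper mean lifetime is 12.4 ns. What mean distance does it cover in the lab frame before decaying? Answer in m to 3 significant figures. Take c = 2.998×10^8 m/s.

β = √(1 − 1/γ²) = √(1 − 1/4.76²) = 0.97768
Dilated lifetime: Δt = γτ₀ = 4.76 × 12.4 ns = 59.024 ns
d = vΔt = 0.97768c × 59.024 ns = 2.9311×10^8 m/s × 5.9024×10^-8 s = 17.3 m

d ≈ 17.3 m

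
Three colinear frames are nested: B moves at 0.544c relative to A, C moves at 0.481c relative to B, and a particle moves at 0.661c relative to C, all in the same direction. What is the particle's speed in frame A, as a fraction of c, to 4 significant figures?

u ≈ 0.9586c

Compose boost 2: (0.481 + 0.544)/(1 + 0.481×0.544) = 1.025/1.26166 = 0.812419
Compose boost 3: (0.661 + 0.812419)/(1 + 0.661×0.812419) = 1.47342/1.53701 = 0.9586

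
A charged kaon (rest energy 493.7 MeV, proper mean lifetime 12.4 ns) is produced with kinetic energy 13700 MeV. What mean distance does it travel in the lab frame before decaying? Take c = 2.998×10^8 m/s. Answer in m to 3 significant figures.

γ = 1 + K/(m₀c²) = 1 + 13700/493.7 = 28.750
β = √(1 − 1/γ²) = 0.99939
Dilated lifetime: γτ₀ = 28.750 × 12.4 ns = 356.50 ns
d = βc·γτ₀ = 0.99939 × (2.998×10^8 m/s) × 3.5650×10^-7 s = 107 m

d ≈ 107 m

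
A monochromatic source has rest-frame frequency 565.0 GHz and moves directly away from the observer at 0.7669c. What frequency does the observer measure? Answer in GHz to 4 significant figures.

Relativistic Doppler: f_obs = f_src √((1−β)/(1+β))
= 565.0 × √(0.233100/1.76690) = 565.0 × 0.363216 = 205.2 GHz

f_obs ≈ 205.2 GHz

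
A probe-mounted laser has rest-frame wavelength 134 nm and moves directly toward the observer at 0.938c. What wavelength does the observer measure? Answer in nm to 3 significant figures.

λ_obs ≈ 24.0 nm

Relativistic Doppler: λ_obs = λ_src √((1−β)/(1+β))
= 134 × √(0.062000/1.9380) = 134 × 0.17886 = 24.0 nm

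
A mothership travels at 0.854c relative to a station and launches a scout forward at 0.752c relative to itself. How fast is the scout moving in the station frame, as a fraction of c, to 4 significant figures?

u ≈ 0.9780c

Compose boost 2: (0.752 + 0.854)/(1 + 0.752×0.854) = 1.606/1.64221 = 0.9780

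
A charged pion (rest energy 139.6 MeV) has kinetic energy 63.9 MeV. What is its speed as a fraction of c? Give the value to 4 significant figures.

γ = 1 + K/(m₀c²) = 1 + 63.9/139.6 = 1.45774
β = √(1 − 1/γ²) = 0.7276

β ≈ 0.7276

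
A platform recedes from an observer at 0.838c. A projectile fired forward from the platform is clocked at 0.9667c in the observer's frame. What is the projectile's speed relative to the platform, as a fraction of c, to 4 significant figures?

u' ≈ 0.6777c

Inverse velocity addition: u' = (u − v)/(1 − uv/c²)
= (0.9667 − 0.838)/(1 − 0.9667×0.838) = 0.1287/0.189905 = 0.6777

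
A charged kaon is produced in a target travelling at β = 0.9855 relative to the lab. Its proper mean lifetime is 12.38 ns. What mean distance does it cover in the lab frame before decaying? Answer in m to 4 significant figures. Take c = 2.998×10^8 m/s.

γ = 1/√(1 − 0.9855²) = 5.89361
Dilated lifetime: Δt = γτ₀ = 5.89361 × 12.38 ns = 72.9628 ns
d = vΔt = 0.9855c × 72.9628 ns = 2.95453×10^8 m/s × 7.29628×10^-8 s = 21.56 m

d ≈ 21.56 m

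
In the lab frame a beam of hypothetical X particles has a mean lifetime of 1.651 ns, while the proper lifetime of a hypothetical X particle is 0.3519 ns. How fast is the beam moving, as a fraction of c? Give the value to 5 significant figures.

γ = Δt/τ₀ = 1.651/0.3519 = 4.691674
β = √(1 − 1/γ²) = √(1 − 1/4.691674²) = 0.97702

β ≈ 0.97702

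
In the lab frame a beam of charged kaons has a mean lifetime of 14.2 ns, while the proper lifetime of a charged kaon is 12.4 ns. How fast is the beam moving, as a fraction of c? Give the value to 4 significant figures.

β ≈ 0.4873

γ = Δt/τ₀ = 14.2/12.4 = 1.14516
β = √(1 − 1/γ²) = √(1 − 1/1.14516²) = 0.4873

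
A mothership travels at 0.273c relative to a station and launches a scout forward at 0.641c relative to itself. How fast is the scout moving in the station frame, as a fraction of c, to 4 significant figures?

u ≈ 0.7779c

Compose boost 2: (0.641 + 0.273)/(1 + 0.641×0.273) = 0.9140/1.17499 = 0.7779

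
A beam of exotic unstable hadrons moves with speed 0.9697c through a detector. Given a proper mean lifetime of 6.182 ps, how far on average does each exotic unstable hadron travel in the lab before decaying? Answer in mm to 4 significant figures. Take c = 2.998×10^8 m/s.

γ = 1/√(1 − 0.9697²) = 4.09335
Dilated lifetime: Δt = γτ₀ = 4.09335 × 6.182 ps = 25.3051 ps
d = vΔt = 0.9697c × 25.3051 ps = 2.90716×10^8 m/s × 2.53051×10^-11 s = 7.357 mm

d ≈ 7.357 mm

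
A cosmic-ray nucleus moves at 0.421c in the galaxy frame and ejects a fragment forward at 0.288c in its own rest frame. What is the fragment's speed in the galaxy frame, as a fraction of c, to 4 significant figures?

u ≈ 0.6323c

Compose boost 2: (0.288 + 0.421)/(1 + 0.288×0.421) = 0.7090/1.12125 = 0.6323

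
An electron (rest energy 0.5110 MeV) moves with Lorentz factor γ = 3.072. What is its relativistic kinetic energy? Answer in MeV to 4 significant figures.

γ = 3.072 (given)
K = (γ − 1)m₀c² = (3.072 − 1) × 0.5110 MeV = 2.07200 × 0.5110 MeV = 1.059 MeV

K ≈ 1.059 MeV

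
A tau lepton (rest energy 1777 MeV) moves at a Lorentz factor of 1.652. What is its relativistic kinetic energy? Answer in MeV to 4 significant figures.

γ = 1.652 (given)
K = (γ − 1)m₀c² = (1.652 − 1) × 1777 MeV = 0.652000 × 1777 MeV = 1159 MeV

K ≈ 1159 MeV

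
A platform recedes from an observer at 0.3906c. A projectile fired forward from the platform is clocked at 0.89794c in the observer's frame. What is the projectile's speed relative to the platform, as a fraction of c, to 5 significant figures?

Inverse velocity addition: u' = (u − v)/(1 − uv/c²)
= (0.89794 − 0.3906)/(1 − 0.89794×0.3906) = 0.50734/0.6492646 = 0.78141

u' ≈ 0.78141c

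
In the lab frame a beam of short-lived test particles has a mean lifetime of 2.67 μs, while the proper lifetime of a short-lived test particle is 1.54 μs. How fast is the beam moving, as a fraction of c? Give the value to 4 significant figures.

γ = Δt/τ₀ = 2.67/1.54 = 1.73377
β = √(1 − 1/γ²) = √(1 − 1/1.73377²) = 0.8169

β ≈ 0.8169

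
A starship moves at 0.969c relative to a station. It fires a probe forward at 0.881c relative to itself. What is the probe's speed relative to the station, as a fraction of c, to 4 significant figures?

Relativistic velocity addition: u = (u' + v)/(1 + u'v/c²)
= (0.881 + 0.969)/(1 + 0.881×0.969) = 1.850/1.85369 = 0.9980

u ≈ 0.9980c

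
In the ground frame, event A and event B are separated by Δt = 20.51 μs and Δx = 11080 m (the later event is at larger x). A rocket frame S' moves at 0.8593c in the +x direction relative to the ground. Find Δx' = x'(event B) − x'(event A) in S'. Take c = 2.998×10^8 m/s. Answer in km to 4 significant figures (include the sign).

γ = 1/√(1 − 0.8593²) = 1.95514
Δx' = γ(Δx − vΔt) = 1.95514 × (11080 m − 0.8593×(2.998×10^8 m/s)×20.51×10^-6 s)
= 1.95514 × (5796.25 m) = 11.33 km

Δx' ≈ 11.33 km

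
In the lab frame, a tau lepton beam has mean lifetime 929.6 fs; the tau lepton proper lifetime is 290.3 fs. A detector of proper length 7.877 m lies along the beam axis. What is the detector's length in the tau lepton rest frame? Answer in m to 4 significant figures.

L ≈ 2.460 m

Time dilation ⇒ γ = Δt/τ₀ = 929.6/290.3 = 3.20220
Length contraction: L = L₀/γ = 7.877/3.20220 = 2.460 m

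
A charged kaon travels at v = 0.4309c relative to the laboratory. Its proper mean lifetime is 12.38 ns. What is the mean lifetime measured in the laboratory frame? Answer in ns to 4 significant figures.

Δt ≈ 13.72 ns

γ = 1/√(1 − 0.4309²) = 1.10816
Time dilation: Δt = γτ₀ = 1.10816 × 12.38 ns = 13.72 ns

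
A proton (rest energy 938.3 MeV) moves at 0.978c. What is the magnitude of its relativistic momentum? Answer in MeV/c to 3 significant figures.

γ = 1/√(1 − 0.978²) = 4.7938
p = γβm₀c = 4.7938 × 0.978 × 938.3 MeV/c = 4400 MeV/c

p ≈ 4400 MeV/c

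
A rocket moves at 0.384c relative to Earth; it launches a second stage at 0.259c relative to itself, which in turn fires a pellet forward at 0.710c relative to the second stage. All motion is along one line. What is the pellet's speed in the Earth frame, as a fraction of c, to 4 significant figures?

u ≈ 0.9149c

Compose boost 2: (0.259 + 0.384)/(1 + 0.259×0.384) = 0.6430/1.09946 = 0.584835
Compose boost 3: (0.710 + 0.584835)/(1 + 0.710×0.584835) = 1.29483/1.41523 = 0.9149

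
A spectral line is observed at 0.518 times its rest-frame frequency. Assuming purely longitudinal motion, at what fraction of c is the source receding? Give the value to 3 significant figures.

f_obs/f_src = √((1−β)/(1+β)) = 0.518  ⇒  (1−β)/(1+β) = 0.26832
β = |1 − D²|/(1 + D²) = |1 − 0.26832|/(1 + 0.26832) = 0.577

β ≈ 0.577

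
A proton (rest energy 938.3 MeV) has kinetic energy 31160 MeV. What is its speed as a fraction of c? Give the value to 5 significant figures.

β ≈ 0.99957

γ = 1 + K/(m₀c²) = 1 + 31160/938.3 = 34.20899
β = √(1 − 1/γ²) = 0.99957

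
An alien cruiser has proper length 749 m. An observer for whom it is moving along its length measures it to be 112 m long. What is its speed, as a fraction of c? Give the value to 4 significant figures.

γ = L₀/L = 749/112 = 6.68750
β = √(1 − 1/γ²) = 0.9888

β ≈ 0.9888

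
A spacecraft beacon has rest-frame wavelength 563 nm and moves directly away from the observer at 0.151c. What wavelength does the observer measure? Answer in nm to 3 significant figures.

λ_obs ≈ 656 nm

Relativistic Doppler: λ_obs = λ_src √((1+β)/(1−β))
= 563 × √(1.1510/0.84900) = 563 × 1.1644 = 656 nm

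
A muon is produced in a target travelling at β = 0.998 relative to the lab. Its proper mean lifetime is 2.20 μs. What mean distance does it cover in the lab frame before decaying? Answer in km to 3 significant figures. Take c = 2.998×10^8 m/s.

γ = 1/√(1 − 0.998²) = 15.819
Dilated lifetime: Δt = γτ₀ = 15.819 × 2.20 μs = 34.802 μs
d = vΔt = 0.998c × 34.802 μs = 2.9920×10^8 m/s × 3.4802×10^-5 s = 10.4 km

d ≈ 10.4 km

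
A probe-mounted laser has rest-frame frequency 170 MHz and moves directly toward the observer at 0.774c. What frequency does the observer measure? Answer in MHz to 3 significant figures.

Relativistic Doppler: f_obs = f_src √((1+β)/(1−β))
= 170 × √(1.7740/0.22600) = 170 × 2.8017 = 476 MHz

f_obs ≈ 476 MHz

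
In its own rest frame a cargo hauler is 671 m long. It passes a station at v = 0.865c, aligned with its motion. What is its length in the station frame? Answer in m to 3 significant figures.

L ≈ 337 m

γ = 1/√(1 − 0.865²) = 1.9929
Length contraction: L = L₀/γ = 671/1.9929 = 337 m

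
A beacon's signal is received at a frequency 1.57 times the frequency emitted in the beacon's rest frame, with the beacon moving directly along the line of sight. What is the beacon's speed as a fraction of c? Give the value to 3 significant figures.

β ≈ 0.423

f_obs/f_src = √((1+β)/(1−β)) = 1.57  ⇒  (1+β)/(1−β) = 2.4649
β = |1 − D²|/(1 + D²) = |1 − 2.4649|/(1 + 2.4649) = 0.423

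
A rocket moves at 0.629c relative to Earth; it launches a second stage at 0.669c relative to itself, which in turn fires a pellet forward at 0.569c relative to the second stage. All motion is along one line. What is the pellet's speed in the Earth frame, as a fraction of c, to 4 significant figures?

u ≈ 0.9755c

Compose boost 2: (0.669 + 0.629)/(1 + 0.669×0.629) = 1.298/1.42080 = 0.913569
Compose boost 3: (0.569 + 0.913569)/(1 + 0.569×0.913569) = 1.48257/1.51982 = 0.9755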